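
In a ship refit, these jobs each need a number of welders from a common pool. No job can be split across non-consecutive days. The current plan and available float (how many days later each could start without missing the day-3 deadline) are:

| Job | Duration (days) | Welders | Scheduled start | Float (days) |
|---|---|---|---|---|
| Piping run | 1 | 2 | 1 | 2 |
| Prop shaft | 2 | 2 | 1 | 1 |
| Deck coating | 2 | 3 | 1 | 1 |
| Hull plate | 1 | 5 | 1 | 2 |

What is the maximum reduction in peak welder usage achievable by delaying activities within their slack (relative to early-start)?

Early-start peak: d1:12  d2:5  d3:0 ⇒ 12.
Leveled (Piping run@1, Prop shaft@1, Deck coating@1, Hull plate@3): d1:7  d2:5  d3:5 ⇒ 7.
Reduction 12 − 7 = 5.

5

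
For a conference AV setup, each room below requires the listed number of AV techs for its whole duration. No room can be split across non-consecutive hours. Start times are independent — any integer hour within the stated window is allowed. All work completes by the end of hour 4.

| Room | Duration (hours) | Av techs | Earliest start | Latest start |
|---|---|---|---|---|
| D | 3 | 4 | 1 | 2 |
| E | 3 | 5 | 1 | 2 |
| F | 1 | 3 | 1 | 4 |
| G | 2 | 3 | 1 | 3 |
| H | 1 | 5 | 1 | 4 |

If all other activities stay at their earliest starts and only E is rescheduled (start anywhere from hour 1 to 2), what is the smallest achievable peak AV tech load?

15

E@1: h1:20  h2:12  h3:9  h4:0 → peak 20
E@2: h1:15  h2:12  h3:9  h4:5 → peak 15
Best is E@2, peak 15.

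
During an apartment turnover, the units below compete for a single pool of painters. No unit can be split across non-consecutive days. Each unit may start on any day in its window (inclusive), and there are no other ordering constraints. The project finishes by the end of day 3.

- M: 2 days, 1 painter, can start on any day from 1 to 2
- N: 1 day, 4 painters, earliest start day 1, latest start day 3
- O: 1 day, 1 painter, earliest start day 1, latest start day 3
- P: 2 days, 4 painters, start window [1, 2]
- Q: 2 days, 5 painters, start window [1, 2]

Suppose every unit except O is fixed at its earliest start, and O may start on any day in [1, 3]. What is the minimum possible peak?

14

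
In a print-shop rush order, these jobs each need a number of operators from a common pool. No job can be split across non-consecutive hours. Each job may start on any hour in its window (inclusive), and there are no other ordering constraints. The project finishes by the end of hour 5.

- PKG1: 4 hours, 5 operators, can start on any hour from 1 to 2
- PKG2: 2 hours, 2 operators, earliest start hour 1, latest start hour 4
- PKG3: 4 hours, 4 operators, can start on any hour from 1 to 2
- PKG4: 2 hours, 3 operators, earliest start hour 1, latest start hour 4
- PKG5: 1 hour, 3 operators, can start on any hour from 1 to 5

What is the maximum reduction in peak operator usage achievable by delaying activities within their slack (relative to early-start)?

5

Early-start peak: h1:17  h2:14  h3:9  h4:9  h5:0 ⇒ 17.
Leveled (PKG1@1, PKG2@1, PKG3@1, PKG4@3, PKG5@5): h1:11  h2:11  h3:12  h4:12  h5:3 ⇒ 12.
Reduction 17 − 12 = 5.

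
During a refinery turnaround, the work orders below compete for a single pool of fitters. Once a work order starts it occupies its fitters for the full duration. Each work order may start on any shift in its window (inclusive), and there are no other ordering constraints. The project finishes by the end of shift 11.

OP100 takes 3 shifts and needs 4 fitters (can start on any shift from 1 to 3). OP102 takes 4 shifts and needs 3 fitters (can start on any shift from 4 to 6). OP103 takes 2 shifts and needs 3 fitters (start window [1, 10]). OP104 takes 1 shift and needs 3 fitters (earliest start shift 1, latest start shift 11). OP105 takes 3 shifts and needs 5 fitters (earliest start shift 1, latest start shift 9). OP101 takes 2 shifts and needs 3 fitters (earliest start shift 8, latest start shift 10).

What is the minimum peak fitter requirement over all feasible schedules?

Early-start (OP100@1, OP102@4, OP103@1, OP104@1, OP105@1, OP101@8) gives peak 15: s1:15  s2:12  s3:9  s4:3  s5:3  s6:3  s7:3  s8:3  s9:3  s10:0  s11:0.
Shift OP104→3, OP105→4.
Schedule OP100@1, OP102@4, OP103@1, OP104@3, OP105@4, OP101@8: s1:7  s2:7  s3:7  s4:8  s5:8  s6:8  s7:3  s8:3  s9:3  s10:0  s11:0 — peak 8.

8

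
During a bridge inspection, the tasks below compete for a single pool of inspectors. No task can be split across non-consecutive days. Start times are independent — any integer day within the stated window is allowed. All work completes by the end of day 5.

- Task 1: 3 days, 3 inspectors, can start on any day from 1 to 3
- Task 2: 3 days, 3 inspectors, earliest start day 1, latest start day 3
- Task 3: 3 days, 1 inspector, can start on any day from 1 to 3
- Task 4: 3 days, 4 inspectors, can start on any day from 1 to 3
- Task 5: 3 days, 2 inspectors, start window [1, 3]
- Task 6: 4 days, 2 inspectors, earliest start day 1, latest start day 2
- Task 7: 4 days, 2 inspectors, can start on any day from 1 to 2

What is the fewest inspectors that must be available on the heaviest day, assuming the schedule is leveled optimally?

Schedule Task 1@1, Task 2@1, Task 3@1, Task 4@1, Task 5@1, Task 6@1, Task 7@1: d1:17  d2:17  d3:17  d4:4  d5:0 — peak 17.

17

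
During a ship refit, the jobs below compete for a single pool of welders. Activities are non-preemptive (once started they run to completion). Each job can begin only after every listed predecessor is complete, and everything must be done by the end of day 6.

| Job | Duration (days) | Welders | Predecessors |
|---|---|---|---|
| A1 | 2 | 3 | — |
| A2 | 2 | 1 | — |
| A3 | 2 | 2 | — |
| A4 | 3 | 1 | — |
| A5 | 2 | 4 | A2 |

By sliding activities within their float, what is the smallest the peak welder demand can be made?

4

Early-start (A1@1, A2@1, A3@1, A4@1, A5@3) gives peak 7: d1:7  d2:7  d3:5  d4:4  d5:0  d6:0.
Shift A2→3, A3→3, A5→5.
Schedule A1@1, A2@3, A3@3, A4@1, A5@5: d1:4  d2:4  d3:4  d4:3  d5:4  d6:4 — peak 4.
Total welder-days = 23 over 6 days ⇒ peak ≥ ⌈23/6⌉ = 4, so 4 is optimal.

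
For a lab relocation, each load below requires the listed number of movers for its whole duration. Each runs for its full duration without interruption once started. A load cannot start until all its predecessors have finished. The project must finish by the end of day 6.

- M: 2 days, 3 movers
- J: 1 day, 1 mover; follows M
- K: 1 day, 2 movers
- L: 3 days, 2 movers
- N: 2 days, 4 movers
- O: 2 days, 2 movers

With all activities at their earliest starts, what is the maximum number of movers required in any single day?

13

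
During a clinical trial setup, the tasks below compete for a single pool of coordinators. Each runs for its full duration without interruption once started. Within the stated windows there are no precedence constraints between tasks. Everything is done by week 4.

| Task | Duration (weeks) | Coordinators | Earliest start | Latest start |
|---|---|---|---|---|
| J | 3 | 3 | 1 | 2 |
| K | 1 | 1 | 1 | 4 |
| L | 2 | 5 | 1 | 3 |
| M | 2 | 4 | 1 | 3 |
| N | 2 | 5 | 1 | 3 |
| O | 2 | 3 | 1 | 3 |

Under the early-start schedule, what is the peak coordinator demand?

Early-start schedule: J@1, K@1, L@1, M@1, N@1, O@1.
Load per week: week 1: 21, week 2: 20, week 3: 3, week 4: 0.
Peak is 21.

21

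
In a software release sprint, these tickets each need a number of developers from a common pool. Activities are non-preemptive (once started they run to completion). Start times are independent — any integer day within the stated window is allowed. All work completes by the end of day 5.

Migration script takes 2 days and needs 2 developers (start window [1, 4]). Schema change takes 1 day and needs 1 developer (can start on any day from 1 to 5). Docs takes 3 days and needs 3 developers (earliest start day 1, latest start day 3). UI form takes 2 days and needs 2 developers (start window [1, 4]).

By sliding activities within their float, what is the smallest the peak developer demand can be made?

Early-start (Migration script@1, Schema change@1, Docs@1, UI form@1) gives peak 8: d1:8  d2:7  d3:3  d4:0  d5:0.
Shift Schema change→3, Docs→3.
Schedule Migration script@1, Schema change@3, Docs@3, UI form@1: d1:4  d2:4  d3:4  d4:3  d5:3 — peak 4.
Total developer-days = 18 over 5 days ⇒ peak ≥ ⌈18/5⌉ = 4, so 4 is optimal.

4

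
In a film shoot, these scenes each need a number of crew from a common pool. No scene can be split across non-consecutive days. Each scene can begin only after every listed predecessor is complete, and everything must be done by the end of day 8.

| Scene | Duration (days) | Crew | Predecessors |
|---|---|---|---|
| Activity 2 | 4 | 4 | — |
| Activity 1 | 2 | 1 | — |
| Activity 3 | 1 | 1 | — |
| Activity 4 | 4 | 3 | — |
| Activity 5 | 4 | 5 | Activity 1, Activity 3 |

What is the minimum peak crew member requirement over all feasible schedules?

8

Early-start (Activity 2@1, Activity 1@1, Activity 3@1, Activity 4@1, Activity 5@3) gives peak 12: d1:9  d2:8  d3:12  d4:12  d5:5  d6:5  d7:0  d8:0.
Shift Activity 4→2, Activity 5→5.
Schedule Activity 2@1, Activity 1@1, Activity 3@1, Activity 4@2, Activity 5@5: d1:6  d2:8  d3:7  d4:7  d5:8  d6:5  d7:5  d8:5 — peak 8.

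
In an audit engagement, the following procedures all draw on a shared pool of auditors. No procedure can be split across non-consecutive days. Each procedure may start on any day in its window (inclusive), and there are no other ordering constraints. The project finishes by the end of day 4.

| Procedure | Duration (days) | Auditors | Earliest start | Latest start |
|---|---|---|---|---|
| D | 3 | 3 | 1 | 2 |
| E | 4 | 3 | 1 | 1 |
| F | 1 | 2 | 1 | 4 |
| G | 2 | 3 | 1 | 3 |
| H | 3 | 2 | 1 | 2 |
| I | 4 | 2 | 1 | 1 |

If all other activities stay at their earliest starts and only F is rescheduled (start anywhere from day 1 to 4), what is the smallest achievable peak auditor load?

13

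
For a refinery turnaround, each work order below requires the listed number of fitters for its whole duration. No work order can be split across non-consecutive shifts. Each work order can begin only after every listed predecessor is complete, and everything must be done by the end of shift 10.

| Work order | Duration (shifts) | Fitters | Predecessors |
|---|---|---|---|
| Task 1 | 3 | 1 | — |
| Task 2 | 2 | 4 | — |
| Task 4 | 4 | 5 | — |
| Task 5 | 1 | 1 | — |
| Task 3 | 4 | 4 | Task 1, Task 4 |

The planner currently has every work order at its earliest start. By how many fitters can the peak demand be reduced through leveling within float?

5

Early-start peak: s1:11  s2:10  s3:6  s4:5  s5:4  s6:4  s7:4  s8:4  s9:0  s10:0 ⇒ 11.
Leveled (Task 1@1, Task 2@1, Task 4@3, Task 5@1, Task 3@7): s1:6  s2:5  s3:6  s4:5  s5:5  s6:5  s7:4  s8:4  s9:4  s10:4 ⇒ 6.
Reduction 11 − 6 = 5.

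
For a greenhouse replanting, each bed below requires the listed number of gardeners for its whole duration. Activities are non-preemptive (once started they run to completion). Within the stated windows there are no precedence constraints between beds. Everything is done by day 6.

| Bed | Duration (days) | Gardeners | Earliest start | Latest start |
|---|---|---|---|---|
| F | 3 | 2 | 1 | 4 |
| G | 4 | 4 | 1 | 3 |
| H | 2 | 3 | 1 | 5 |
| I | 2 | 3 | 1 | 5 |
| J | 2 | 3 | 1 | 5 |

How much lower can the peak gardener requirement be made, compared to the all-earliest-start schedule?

Early-start peak: d1:15  d2:15  d3:6  d4:4  d5:0  d6:0 ⇒ 15.
Leveled (F@1, G@3, H@1, I@1, J@4): d1:8  d2:8  d3:6  d4:7  d5:7  d6:4 ⇒ 8.
Reduction 15 − 8 = 7.

7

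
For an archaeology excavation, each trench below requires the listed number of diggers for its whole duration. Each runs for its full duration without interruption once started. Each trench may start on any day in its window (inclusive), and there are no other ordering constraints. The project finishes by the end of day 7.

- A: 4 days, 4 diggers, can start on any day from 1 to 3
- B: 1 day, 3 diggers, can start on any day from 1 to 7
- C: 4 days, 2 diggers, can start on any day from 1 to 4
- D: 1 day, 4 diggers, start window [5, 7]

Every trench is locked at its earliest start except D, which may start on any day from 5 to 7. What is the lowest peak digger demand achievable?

9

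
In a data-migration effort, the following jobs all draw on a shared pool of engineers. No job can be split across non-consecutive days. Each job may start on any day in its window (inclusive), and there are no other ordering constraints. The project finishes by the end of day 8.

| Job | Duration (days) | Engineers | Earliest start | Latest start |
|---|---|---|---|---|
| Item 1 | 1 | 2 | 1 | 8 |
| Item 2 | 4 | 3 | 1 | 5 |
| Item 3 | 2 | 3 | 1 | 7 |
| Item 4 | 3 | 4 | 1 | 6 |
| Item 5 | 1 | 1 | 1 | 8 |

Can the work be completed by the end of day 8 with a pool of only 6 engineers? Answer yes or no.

Schedule Item 1@1, Item 2@1, Item 3@2, Item 4@5, Item 5@1: d1:6  d2:6  d3:6  d4:3  d5:4  d6:4  d7:4  d8:0 — peak 6 ≤ 6.

yes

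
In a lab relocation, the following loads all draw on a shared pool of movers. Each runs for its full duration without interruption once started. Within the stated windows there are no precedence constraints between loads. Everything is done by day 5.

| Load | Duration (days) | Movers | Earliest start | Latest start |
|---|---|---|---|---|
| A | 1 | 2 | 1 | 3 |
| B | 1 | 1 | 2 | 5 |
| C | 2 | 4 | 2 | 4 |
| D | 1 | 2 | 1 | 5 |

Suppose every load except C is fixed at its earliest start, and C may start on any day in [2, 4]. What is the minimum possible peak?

4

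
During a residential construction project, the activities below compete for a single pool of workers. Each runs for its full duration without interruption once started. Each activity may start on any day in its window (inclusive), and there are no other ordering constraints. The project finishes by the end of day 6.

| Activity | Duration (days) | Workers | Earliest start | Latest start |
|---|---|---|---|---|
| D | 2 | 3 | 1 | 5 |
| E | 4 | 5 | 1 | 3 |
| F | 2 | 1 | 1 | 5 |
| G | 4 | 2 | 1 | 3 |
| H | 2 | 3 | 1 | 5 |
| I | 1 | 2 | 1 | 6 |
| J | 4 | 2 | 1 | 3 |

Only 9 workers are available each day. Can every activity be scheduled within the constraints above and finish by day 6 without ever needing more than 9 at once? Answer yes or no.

yes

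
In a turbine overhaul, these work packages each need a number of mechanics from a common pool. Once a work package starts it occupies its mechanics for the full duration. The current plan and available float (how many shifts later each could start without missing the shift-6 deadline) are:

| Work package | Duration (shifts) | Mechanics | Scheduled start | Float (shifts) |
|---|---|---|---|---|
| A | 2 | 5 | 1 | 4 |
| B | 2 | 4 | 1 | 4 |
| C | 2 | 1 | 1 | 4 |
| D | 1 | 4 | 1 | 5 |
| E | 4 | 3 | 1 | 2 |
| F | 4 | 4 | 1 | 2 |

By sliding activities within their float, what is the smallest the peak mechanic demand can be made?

Early-start (A@1, B@1, C@1, D@1, E@1, F@1) gives peak 21: s1:21  s2:17  s3:7  s4:7  s5:0  s6:0.
Shift D→3, E→3, F→3.
Schedule A@1, B@1, C@1, D@3, E@3, F@3: s1:10  s2:10  s3:11  s4:7  s5:7  s6:7 — peak 11.

11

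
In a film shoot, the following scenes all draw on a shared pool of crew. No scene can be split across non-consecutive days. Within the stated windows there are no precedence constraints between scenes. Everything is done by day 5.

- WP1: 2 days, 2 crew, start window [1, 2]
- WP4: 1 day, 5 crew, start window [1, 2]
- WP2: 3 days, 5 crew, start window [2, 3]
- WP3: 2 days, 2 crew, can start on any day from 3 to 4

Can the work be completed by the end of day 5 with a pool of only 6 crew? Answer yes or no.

no

The minimum achievable peak is 7; 6 < 7, so no feasible schedule stays within the cap.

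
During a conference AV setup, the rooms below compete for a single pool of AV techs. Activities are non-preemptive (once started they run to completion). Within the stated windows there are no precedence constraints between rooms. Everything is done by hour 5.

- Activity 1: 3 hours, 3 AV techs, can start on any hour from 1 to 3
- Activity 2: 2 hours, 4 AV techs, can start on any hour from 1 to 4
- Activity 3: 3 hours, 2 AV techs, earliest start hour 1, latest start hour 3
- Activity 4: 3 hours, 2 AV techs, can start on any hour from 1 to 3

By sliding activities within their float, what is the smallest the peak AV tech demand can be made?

Early-start (Activity 1@1, Activity 2@1, Activity 3@1, Activity 4@1) gives peak 11: h1:11  h2:11  h3:7  h4:0  h5:0.
Shift Activity 3→3, Activity 4→3.
Schedule Activity 1@1, Activity 2@1, Activity 3@3, Activity 4@3: h1:7  h2:7  h3:7  h4:4  h5:4 — peak 7.

7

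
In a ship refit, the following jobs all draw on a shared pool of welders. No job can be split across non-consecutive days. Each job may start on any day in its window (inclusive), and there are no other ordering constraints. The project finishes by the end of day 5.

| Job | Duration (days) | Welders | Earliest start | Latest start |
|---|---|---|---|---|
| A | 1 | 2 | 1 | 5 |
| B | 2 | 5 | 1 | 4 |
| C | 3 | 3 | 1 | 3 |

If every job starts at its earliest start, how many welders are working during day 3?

3

At early start, day 3 has: C.
Demand: 3 = 3.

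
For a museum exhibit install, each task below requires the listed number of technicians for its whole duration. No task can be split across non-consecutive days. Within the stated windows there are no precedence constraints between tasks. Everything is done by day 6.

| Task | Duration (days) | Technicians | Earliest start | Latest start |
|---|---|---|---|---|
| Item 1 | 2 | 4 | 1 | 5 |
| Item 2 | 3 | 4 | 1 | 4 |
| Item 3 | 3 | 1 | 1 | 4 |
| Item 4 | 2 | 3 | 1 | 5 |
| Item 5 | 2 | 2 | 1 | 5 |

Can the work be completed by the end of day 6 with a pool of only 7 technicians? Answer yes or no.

Schedule Item 1@1, Item 2@3, Item 3@1, Item 4@4, Item 5@1: d1:7  d2:7  d3:5  d4:7  d5:7  d6:0 — peak 7 ≤ 7.

yes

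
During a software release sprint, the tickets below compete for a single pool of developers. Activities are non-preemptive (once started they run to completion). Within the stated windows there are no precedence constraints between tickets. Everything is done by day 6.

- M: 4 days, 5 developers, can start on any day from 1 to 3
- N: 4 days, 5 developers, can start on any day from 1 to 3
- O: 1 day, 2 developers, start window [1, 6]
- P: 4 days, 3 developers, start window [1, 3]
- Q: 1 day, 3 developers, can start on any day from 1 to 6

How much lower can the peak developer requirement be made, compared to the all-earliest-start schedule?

5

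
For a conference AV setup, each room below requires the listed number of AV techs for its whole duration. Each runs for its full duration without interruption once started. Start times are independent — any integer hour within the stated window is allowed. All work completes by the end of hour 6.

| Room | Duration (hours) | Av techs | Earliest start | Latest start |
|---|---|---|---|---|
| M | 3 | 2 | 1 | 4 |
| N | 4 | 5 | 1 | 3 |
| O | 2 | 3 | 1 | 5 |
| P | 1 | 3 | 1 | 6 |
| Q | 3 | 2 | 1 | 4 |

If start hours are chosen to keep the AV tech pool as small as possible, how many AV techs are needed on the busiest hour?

Early-start (M@1, N@1, O@1, P@1, Q@1) gives peak 15: h1:15  h2:12  h3:9  h4:5  h5:0  h6:0.
Shift O→5, P→5, Q→4.
Schedule M@1, N@1, O@5, P@5, Q@4: h1:7  h2:7  h3:7  h4:7  h5:8  h6:5 — peak 8.

8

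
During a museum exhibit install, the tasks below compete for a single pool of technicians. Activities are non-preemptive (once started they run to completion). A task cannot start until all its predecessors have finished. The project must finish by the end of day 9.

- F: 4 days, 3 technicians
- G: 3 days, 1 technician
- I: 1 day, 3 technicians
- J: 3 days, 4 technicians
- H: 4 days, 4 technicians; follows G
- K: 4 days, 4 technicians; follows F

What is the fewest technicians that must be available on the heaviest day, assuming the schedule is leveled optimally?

8

Early-start (F@1, G@1, I@1, J@1, H@4, K@5) gives peak 11: d1:11  d2:8  d3:8  d4:7  d5:8  d6:8  d7:8  d8:4  d9:0.
Shift J→2, H→5.
Schedule F@1, G@1, I@1, J@2, H@5, K@5: d1:7  d2:8  d3:8  d4:7  d5:8  d6:8  d7:8  d8:8  d9:0 — peak 8.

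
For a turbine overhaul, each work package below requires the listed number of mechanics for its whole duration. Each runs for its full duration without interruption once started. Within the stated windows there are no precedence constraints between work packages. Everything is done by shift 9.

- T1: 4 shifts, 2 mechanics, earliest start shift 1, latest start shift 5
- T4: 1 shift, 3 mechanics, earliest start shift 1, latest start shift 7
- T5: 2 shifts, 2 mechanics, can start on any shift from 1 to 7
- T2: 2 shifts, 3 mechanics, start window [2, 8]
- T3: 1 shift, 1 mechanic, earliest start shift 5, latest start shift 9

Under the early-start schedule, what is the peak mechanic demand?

Early-start schedule: T1@1, T4@1, T5@1, T2@2, T3@5.
Load per shift: shift 1: 7, shift 2: 7, shift 3: 5, shift 4: 2, shift 5: 1, shift 6: 0, shift 7: 0, shift 8: 0, shift 9: 0.
Peak is 7.

7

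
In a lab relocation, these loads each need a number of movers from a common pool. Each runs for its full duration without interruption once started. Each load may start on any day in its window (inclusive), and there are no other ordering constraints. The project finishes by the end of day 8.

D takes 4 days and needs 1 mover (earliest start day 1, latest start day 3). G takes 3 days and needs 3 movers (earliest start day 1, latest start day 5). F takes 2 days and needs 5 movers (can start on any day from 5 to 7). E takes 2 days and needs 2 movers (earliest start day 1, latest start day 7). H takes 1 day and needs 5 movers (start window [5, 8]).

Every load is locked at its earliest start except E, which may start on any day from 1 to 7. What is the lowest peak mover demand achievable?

E@1: d1:6  d2:6  d3:4  d4:1  d5:10  d6:5  d7:0  d8:0 → peak 10
E@2: d1:4  d2:6  d3:6  d4:1  d5:10  d6:5  d7:0  d8:0 → peak 10
E@3: d1:4  d2:4  d3:6  d4:3  d5:10  d6:5  d7:0  d8:0 → peak 10
E@4: d1:4  d2:4  d3:4  d4:3  d5:12  d6:5  d7:0  d8:0 → peak 12
E@5: d1:4  d2:4  d3:4  d4:1  d5:12  d6:7  d7:0  d8:0 → peak 12
E@6: d1:4  d2:4  d3:4  d4:1  d5:10  d6:7  d7:2  d8:0 → peak 10
E@7: d1:4  d2:4  d3:4  d4:1  d5:10  d6:5  d7:2  d8:2 → peak 10
Best is E@1, peak 10.

10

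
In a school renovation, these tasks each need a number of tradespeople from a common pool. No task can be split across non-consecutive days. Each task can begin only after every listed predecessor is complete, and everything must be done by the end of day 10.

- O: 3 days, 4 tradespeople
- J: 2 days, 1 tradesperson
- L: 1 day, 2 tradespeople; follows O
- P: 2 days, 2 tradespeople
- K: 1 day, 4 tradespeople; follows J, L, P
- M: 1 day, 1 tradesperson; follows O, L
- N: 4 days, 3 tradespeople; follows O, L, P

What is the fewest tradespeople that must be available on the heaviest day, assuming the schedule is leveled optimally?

4

Early-start (O@1, J@1, L@4, P@1, K@5, M@5, N@5) gives peak 8: d1:7  d2:7  d3:4  d4:2  d5:8  d6:3  d7:3  d8:3  d9:0  d10:0.
Shift J→5, P→4, K→10, N→6.
Schedule O@1, J@5, L@4, P@4, K@10, M@5, N@6: d1:4  d2:4  d3:4  d4:4  d5:4  d6:4  d7:3  d8:3  d9:3  d10:4 — peak 4.
Total tradesperson-days = 37 over 10 days ⇒ peak ≥ ⌈37/10⌉ = 4, so 4 is optimal.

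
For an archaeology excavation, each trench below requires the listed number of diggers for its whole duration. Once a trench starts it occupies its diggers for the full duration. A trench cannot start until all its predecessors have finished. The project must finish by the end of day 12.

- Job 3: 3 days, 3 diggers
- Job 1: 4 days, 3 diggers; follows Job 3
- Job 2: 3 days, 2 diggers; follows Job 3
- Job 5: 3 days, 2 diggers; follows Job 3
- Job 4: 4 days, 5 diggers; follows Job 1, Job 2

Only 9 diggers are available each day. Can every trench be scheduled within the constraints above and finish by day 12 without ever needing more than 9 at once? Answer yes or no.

Schedule Job 3@1, Job 1@4, Job 2@4, Job 5@4, Job 4@8: d1:3  d2:3  d3:3  d4:7  d5:7  d6:7  d7:3  d8:5  d9:5  d10:5  d11:5  d12:0 — peak 7 ≤ 9.

yes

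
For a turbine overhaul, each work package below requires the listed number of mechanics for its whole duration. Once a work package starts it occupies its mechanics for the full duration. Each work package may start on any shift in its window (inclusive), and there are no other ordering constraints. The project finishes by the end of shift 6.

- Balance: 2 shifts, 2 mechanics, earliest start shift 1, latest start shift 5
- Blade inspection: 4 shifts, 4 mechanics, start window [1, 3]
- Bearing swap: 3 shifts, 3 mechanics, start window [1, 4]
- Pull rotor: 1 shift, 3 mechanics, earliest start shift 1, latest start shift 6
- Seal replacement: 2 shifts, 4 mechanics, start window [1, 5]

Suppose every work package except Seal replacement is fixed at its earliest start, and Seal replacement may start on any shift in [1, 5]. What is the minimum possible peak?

12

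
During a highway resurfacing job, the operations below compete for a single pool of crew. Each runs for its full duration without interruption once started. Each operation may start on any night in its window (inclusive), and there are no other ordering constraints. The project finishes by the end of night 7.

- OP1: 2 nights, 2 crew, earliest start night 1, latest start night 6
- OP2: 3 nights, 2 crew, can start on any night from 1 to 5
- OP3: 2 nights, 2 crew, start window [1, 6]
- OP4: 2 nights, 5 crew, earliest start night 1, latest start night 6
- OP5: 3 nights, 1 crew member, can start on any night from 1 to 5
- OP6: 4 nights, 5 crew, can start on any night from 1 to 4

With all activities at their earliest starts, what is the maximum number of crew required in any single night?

Early-start schedule: OP1@1, OP2@1, OP3@1, OP4@1, OP5@1, OP6@1.
Load per night: night 1: 17, night 2: 17, night 3: 8, night 4: 5, night 5: 0, night 6: 0, night 7: 0.
Peak is 17.

17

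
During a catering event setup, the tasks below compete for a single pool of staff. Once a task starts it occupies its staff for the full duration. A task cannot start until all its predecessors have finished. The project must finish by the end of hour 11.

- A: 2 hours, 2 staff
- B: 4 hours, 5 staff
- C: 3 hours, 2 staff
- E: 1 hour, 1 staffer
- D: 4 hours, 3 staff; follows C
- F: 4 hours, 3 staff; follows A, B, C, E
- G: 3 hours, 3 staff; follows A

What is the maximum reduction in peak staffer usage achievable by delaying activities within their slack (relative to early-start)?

4

Early-start peak: h1:10  h2:9  h3:10  h4:11  h5:9  h6:6  h7:6  h8:3  h9:0  h10:0  h11:0 ⇒ 11.
Leveled (A@1, B@1, C@3, E@5, D@6, F@8, G@5): h1:7  h2:7  h3:7  h4:7  h5:6  h6:6  h7:6  h8:6  h9:6  h10:3  h11:3 ⇒ 7.
Reduction 11 − 7 = 4.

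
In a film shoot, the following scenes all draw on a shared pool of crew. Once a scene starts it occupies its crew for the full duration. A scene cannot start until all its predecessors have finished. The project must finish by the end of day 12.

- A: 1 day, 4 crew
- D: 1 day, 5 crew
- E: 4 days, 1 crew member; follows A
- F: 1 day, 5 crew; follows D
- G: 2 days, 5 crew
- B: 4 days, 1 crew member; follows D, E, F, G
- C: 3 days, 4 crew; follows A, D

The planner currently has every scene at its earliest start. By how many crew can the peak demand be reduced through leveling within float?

9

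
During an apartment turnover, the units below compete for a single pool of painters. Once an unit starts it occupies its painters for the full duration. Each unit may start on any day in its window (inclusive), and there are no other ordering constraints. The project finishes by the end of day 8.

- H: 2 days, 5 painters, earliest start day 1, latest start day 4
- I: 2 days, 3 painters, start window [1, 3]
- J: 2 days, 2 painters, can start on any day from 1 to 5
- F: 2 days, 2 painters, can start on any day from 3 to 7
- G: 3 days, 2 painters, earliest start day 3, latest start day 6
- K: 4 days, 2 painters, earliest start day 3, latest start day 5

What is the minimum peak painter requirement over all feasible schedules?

6

Early-start (H@1, I@1, J@1, F@3, G@3, K@3) gives peak 10: d1:10  d2:10  d3:6  d4:6  d5:4  d6:2  d7:0  d8:0.
Shift I→3, J→3, F→5, G→5, K→5.
Schedule H@1, I@3, J@3, F@5, G@5, K@5: d1:5  d2:5  d3:5  d4:5  d5:6  d6:6  d7:4  d8:2 — peak 6.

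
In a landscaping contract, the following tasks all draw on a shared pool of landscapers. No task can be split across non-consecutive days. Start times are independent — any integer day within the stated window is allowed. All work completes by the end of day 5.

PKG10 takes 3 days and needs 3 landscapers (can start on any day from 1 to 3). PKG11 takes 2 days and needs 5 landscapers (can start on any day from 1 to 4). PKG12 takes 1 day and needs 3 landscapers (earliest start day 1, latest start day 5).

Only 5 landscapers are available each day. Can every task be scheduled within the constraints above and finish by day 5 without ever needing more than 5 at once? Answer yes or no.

no

The minimum achievable peak is 6; 5 < 6, so no feasible schedule stays within the cap.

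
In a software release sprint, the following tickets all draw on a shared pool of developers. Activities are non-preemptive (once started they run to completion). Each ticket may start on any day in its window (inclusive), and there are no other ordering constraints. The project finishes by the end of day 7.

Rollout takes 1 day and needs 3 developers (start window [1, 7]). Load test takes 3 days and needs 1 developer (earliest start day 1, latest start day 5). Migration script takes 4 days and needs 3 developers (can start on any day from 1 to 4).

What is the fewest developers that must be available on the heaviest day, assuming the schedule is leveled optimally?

4

Early-start (Rollout@1, Load test@1, Migration script@1) gives peak 7: d1:7  d2:4  d3:4  d4:3  d5:0  d6:0  d7:0.
Shift Migration script→2.
Schedule Rollout@1, Load test@1, Migration script@2: d1:4  d2:4  d3:4  d4:3  d5:3  d6:0  d7:0 — peak 4.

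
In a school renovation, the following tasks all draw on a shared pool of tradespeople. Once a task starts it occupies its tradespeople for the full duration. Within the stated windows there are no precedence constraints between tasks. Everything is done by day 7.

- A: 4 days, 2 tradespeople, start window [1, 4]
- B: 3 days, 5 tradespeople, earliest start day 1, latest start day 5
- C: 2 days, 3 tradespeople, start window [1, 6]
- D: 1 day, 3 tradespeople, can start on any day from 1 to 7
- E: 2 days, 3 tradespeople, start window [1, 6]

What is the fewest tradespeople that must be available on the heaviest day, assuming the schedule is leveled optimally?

Early-start (A@1, B@1, C@1, D@1, E@1) gives peak 16: d1:16  d2:13  d3:7  d4:2  d5:0  d6:0  d7:0.
Shift C→4, D→5, E→6.
Schedule A@1, B@1, C@4, D@5, E@6: d1:7  d2:7  d3:7  d4:5  d5:6  d6:3  d7:3 — peak 7.

7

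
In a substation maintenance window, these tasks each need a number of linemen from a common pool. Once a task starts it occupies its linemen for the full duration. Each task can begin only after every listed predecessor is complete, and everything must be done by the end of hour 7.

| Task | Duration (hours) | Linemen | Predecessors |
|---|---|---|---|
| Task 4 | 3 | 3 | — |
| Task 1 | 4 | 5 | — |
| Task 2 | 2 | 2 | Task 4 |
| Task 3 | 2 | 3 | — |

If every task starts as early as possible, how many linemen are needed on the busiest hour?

11

Early-start schedule: Task 4@1, Task 1@1, Task 2@4, Task 3@1.
Load per hour: hour 1: 11, hour 2: 11, hour 3: 8, hour 4: 7, hour 5: 2, hour 6: 0, hour 7: 0.
Peak is 11.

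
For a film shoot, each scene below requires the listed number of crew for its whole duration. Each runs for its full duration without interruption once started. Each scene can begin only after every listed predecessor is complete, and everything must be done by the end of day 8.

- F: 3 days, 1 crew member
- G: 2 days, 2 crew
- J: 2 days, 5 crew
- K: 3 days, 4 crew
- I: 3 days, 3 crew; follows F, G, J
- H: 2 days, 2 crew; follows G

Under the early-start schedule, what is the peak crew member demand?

Early-start schedule: F@1, G@1, J@1, K@1, I@4, H@3.
Load per day: day 1: 12, day 2: 12, day 3: 7, day 4: 5, day 5: 3, day 6: 3, day 7: 0, day 8: 0.
Peak is 12.

12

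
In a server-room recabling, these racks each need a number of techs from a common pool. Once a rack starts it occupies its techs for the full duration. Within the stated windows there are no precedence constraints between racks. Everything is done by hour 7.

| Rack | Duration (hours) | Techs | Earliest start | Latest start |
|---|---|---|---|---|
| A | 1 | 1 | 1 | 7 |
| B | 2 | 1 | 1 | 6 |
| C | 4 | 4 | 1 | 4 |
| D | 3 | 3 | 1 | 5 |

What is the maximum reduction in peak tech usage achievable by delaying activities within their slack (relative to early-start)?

5

Early-start peak: h1:9  h2:8  h3:7  h4:4  h5:0  h6:0  h7:0 ⇒ 9.
Leveled (A@1, B@2, C@4, D@1): h1:4  h2:4  h3:4  h4:4  h5:4  h6:4  h7:4 ⇒ 4.
Reduction 9 − 4 = 5.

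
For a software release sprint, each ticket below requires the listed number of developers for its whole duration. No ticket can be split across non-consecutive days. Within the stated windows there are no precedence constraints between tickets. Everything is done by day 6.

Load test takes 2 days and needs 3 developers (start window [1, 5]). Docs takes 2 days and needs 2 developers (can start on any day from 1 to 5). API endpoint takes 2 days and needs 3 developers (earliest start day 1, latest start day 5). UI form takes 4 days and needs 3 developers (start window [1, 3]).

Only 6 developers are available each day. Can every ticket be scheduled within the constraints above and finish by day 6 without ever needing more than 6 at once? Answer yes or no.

yes

Schedule Load test@1, Docs@1, API endpoint@3, UI form@3: d1:5  d2:5  d3:6  d4:6  d5:3  d6:3 — peak 6 ≤ 6.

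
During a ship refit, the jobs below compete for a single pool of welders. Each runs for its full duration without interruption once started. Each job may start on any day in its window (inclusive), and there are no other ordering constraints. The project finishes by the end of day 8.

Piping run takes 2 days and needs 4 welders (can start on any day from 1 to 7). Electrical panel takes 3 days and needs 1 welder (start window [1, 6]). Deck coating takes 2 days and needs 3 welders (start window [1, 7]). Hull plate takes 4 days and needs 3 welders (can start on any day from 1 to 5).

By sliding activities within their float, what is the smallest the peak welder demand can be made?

Early-start (Piping run@1, Electrical panel@1, Deck coating@1, Hull plate@1) gives peak 11: d1:11  d2:11  d3:4  d4:3  d5:0  d6:0  d7:0  d8:0.
Shift Electrical panel→3, Deck coating→3, Hull plate→5.
Schedule Piping run@1, Electrical panel@3, Deck coating@3, Hull plate@5: d1:4  d2:4  d3:4  d4:4  d5:4  d6:3  d7:3  d8:3 — peak 4.
Total welder-days = 29 over 8 days ⇒ peak ≥ ⌈29/8⌉ = 4, so 4 is optimal.

4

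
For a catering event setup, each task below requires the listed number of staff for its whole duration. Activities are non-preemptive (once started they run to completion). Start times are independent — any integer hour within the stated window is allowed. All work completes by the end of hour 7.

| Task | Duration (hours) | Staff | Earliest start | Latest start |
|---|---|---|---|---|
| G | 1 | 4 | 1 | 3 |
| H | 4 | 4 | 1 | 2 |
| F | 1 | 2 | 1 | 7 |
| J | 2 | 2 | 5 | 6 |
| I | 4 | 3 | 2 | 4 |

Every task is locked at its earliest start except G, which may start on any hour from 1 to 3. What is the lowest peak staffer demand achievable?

G@1: h1:10  h2:7  h3:7  h4:7  h5:5  h6:2  h7:0 → peak 10
G@2: h1:6  h2:11  h3:7  h4:7  h5:5  h6:2  h7:0 → peak 11
G@3: h1:6  h2:7  h3:11  h4:7  h5:5  h6:2  h7:0 → peak 11
Best is G@1, peak 10.

10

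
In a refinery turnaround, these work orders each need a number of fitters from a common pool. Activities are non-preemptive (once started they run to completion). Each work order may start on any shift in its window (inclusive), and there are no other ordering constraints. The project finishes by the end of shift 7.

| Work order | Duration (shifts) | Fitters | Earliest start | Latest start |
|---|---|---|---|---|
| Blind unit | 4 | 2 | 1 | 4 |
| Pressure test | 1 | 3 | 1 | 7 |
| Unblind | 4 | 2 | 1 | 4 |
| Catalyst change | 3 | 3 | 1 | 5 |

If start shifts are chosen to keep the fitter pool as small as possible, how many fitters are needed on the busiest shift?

5

Early-start (Blind unit@1, Pressure test@1, Unblind@1, Catalyst change@1) gives peak 10: s1:10  s2:7  s3:7  s4:4  s5:0  s6:0  s7:0.
Shift Unblind→2, Catalyst change→5.
Schedule Blind unit@1, Pressure test@1, Unblind@2, Catalyst change@5: s1:5  s2:4  s3:4  s4:4  s5:5  s6:3  s7:3 — peak 5.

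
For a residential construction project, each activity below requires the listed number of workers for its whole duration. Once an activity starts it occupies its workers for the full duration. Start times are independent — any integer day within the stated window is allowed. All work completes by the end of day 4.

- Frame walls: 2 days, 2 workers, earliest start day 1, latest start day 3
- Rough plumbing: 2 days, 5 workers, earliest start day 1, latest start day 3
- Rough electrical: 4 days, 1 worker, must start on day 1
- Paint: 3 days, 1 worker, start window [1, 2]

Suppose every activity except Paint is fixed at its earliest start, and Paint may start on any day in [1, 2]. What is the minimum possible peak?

Paint@1: d1:9  d2:9  d3:2  d4:1 → peak 9
Paint@2: d1:8  d2:9  d3:2  d4:2 → peak 9
Best is Paint@1, peak 9.

9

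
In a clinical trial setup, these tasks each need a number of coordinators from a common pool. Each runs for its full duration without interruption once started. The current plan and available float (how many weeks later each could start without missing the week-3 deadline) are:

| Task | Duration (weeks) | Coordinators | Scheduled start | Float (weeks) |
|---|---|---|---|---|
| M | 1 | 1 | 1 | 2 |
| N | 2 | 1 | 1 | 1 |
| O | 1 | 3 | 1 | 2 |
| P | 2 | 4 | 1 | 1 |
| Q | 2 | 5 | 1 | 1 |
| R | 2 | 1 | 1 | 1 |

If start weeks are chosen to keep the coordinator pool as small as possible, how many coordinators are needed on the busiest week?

11

Early-start (M@1, N@1, O@1, P@1, Q@1, R@1) gives peak 15: w1:15  w2:11  w3:0.
Shift Q→2.
Schedule M@1, N@1, O@1, P@1, Q@2, R@1: w1:10  w2:11  w3:5 — peak 11.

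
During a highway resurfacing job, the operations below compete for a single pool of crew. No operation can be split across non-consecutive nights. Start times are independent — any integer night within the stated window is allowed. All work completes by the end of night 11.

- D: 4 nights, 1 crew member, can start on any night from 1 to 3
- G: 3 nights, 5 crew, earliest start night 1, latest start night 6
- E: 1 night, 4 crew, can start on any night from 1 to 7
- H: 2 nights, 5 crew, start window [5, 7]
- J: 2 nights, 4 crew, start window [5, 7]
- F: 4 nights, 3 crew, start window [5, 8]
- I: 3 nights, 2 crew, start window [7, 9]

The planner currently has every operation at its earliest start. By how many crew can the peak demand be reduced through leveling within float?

Early-start peak: n1:10  n2:6  n3:6  n4:1  n5:12  n6:12  n7:5  n8:5  n9:2  n10:0  n11:0 ⇒ 12.
Leveled (D@1, G@1, E@4, H@5, J@7, F@7, I@9): n1:6  n2:6  n3:6  n4:5  n5:5  n6:5  n7:7  n8:7  n9:5  n10:5  n11:2 ⇒ 7.
Reduction 12 − 7 = 5.

5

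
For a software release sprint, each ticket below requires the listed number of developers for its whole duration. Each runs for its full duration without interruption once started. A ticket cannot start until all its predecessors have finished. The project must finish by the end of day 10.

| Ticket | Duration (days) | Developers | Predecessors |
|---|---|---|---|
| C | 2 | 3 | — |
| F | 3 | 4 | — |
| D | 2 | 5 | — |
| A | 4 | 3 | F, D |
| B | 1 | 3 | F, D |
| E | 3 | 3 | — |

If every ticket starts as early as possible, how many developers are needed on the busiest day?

Early-start schedule: C@1, F@1, D@1, A@4, B@4, E@1.
Load per day: day 1: 15, day 2: 15, day 3: 7, day 4: 6, day 5: 3, day 6: 3, day 7: 3, day 8: 0, day 9: 0, day 10: 0.
Peak is 15.

15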